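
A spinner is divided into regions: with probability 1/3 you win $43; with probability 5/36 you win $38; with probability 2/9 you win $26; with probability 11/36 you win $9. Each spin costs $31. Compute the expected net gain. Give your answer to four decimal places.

-2.8611

E[payout] = 43·1/3 + 38·5/36 + 26·2/9 + 9·11/36
 = 43/3 + 95/18 + 52/9 + 11/4
 = 1013/36
Net = 1013/36 - 31 = -103/36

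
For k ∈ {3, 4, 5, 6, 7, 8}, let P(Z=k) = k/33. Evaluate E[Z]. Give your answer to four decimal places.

E[Z] = Σ z·P(Z=z)
 = 3·1/11 + 4·4/33 + 5·5/33 + 6·2/11 + 7·7/33 + 8·8/33
 = 3/11 + 16/33 + 25/33 + 12/11 + 49/33 + 64/33
 = 199/33

6.0303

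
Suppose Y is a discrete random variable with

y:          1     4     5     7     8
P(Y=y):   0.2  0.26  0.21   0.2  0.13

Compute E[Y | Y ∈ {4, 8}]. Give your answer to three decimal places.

5.333

P(Y ∈ {4, 8}) = 0.26 + 0.13 = 0.39.
E[Y | Y ∈ {4, 8}] = [4·0.26 + 8·0.13] / 0.39
 = 2.08 / 0.39
 = 16/3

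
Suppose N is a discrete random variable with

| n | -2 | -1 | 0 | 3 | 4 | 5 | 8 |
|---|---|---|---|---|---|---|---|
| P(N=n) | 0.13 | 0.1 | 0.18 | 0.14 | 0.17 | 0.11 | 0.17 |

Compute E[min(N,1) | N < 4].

P(N < 4) = 0.13 + 0.1 + 0.18 + 0.14 = 0.55.
E[min(N,1) | N < 4] = [(-2)·0.13 + (-1)·0.1 + 0·0.18 + 1·0.14] / 0.55
 = -0.22 / 0.55
 = -2/5

-0.4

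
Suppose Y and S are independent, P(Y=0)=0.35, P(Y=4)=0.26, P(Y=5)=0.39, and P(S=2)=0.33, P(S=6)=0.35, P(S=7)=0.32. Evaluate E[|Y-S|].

E[|Y-S|] = Σ_y Σ_s |y-s| · P(Y=y)P(S=s)
 = 2·0.1155 + 6·0.1225 + 7·0.112 + 2·0.0858 + 2·0.091 + 3·0.0832 + 3·0.1287 + 1·0.1365 + 2·0.1248
 = 0.231 + 0.735 + 0.784 + 0.1716 + 0.182 + 0.2496 + 0.3861 + 0.1365 + 0.2496
 = 3.1254

3.1254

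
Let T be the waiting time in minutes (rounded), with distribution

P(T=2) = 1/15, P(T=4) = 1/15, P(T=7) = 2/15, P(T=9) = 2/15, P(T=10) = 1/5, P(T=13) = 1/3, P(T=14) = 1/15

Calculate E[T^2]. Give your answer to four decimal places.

108.0667

E[T^2] = Σ t^2·P(T=t)
 = 4·1/15 + 16·1/15 + 49·2/15 + 81·2/15 + 100·1/5 + 169·1/3 + 196·1/15
 = 4/15 + 16/15 + 98/15 + 54/5 + 20 + 169/3 + 196/15
 = 1621/15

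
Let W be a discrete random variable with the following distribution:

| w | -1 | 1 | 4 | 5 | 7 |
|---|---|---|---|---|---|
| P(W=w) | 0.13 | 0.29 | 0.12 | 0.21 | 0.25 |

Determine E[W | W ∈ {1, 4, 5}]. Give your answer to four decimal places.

2.9355

P(W ∈ {1, 4, 5}) = 0.29 + 0.12 + 0.21 = 0.62.
E[W | W ∈ {1, 4, 5}] = [1·0.29 + 4·0.12 + 5·0.21] / 0.62
 = 1.82 / 0.62
 = 91/31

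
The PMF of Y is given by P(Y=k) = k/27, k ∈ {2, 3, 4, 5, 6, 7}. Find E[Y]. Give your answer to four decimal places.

5.1481

E[Y] = Σ y·P(Y=y)
 = 2·2/27 + 3·1/9 + 4·4/27 + 5·5/27 + 6·2/9 + 7·7/27
 = 4/27 + 1/3 + 16/27 + 25/27 + 4/3 + 49/27
 = 139/27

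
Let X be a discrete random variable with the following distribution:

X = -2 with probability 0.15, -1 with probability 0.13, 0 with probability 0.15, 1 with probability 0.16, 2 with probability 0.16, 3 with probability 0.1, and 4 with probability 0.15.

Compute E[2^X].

E[2^X] = Σ 2^x·P(X=x)
 = 0.25·0.15 + 0.5·0.13 + 1·0.15 + 2·0.16 + 4·0.16 + 8·0.1 + 16·0.15
 = 0.0375 + 0.065 + 0.15 + 0.32 + 0.64 + 0.8 + 2.4
 = 4.4125

4.4125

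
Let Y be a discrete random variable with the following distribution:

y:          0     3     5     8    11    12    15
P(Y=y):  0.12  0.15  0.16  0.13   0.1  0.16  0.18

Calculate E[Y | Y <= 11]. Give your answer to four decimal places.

P(Y <= 11) = 0.12 + 0.15 + 0.16 + 0.13 + 0.1 = 0.66.
E[Y | Y <= 11] = [0·0.12 + 3·0.15 + 5·0.16 + 8·0.13 + 11·0.1] / 0.66
 = 3.39 / 0.66
 = 113/22

5.1364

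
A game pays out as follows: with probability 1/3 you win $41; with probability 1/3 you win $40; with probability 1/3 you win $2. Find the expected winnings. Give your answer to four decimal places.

E[payout] = 41·1/3 + 40·1/3 + 2·1/3
 = 41/3 + 40/3 + 2/3
 = 83/3

27.6667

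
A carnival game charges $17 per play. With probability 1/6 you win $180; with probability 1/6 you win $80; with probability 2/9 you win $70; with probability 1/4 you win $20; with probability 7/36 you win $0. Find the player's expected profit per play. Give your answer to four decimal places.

E[payout] = 180·1/6 + 80·1/6 + 70·2/9 + 20·1/4 + 0·7/36
 = 30 + 40/3 + 140/9 + 5 + 0
 = 575/9
Net = 575/9 - 17 = 422/9

46.8889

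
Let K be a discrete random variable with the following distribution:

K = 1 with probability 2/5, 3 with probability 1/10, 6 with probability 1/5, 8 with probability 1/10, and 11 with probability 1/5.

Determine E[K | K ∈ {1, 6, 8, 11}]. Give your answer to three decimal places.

5.111

P(K ∈ {1, 6, 8, 11}) = 2/5 + 1/5 + 1/10 + 1/5 = 9/10.
E[K | K ∈ {1, 6, 8, 11}] = [1·2/5 + 6·1/5 + 8·1/10 + 11·1/5] / (9/10)
 = 23/5 / (9/10)
 = 46/9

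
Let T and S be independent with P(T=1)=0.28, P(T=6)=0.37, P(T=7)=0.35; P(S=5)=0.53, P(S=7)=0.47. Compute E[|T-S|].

2.1242

E[|T-S|] = Σ_t Σ_s |t-s| · P(T=t)P(S=s)
 = 4·0.1484 + 6·0.1316 + 1·0.1961 + 1·0.1739 + 2·0.1855 + 0·0.1645
 = 0.5936 + 0.7896 + 0.1961 + 0.1739 + 0.371 + 0
 = 2.1242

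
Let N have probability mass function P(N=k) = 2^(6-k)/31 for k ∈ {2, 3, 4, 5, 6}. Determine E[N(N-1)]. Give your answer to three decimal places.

6.387

E[N(N-1)] = Σ n(n-1)·P(N=n)
 = 2·16/31 + 6·8/31 + 12·4/31 + 20·2/31 + 30·1/31
 = 32/31 + 48/31 + 48/31 + 40/31 + 30/31
 = 198/31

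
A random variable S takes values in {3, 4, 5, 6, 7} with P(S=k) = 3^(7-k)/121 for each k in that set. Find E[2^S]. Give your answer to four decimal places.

13.9504

E[2^S] = Σ 2^s·P(S=s)
 = 8·81/121 + 16·27/121 + 32·9/121 + 64·3/121 + 128·1/121
 = 648/121 + 432/121 + 288/121 + 192/121 + 128/121
 = 1688/121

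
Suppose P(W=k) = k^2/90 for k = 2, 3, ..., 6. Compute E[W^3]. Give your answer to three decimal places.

135.556

E[W^3] = Σ w^3·P(W=w)
 = 8·2/45 + 27·1/10 + 64·8/45 + 125·5/18 + 216·2/5
 = 16/45 + 27/10 + 512/45 + 625/18 + 432/5
 = 1220/9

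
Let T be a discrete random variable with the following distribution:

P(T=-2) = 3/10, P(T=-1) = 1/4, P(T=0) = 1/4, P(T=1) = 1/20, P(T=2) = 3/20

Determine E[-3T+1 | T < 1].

4.1875

P(T < 1) = 3/10 + 1/4 + 1/4 = 4/5.
E[-3T+1 | T < 1] = [7·3/10 + 4·1/4 + 1·1/4] / (4/5)
 = 67/20 / (4/5)
 = 67/16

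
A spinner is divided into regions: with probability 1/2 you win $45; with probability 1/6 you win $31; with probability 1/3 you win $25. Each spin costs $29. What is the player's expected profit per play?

7

E[payout] = 45·1/2 + 31·1/6 + 25·1/3
 = 45/2 + 31/6 + 25/3
 = 36
Net = 36 - 29 = 7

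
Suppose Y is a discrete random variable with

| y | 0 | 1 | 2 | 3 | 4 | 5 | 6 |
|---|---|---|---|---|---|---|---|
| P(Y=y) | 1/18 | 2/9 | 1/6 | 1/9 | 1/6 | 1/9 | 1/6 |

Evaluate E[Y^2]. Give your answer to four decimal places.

E[Y^2] = Σ y^2·P(Y=y)
 = 0·1/18 + 1·2/9 + 4·1/6 + 9·1/9 + 16·1/6 + 25·1/9 + 36·1/6
 = 0 + 2/9 + 2/3 + 1 + 8/3 + 25/9 + 6
 = 40/3

13.3333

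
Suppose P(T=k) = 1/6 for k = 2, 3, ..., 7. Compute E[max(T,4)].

5

E[max(T,4)] = Σ max(t,4)·P(T=t)
 = 4·1/6 + 4·1/6 + 4·1/6 + 5·1/6 + 6·1/6 + 7·1/6
 = 2/3 + 2/3 + 2/3 + 5/6 + 1 + 7/6
 = 5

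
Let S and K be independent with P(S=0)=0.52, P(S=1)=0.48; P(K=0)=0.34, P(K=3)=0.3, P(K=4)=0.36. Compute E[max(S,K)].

2.5032

E[max(S,K)] = Σ_s Σ_k max(s,k) · P(S=s)P(K=k)
 = 0·0.1768 + 3·0.156 + 4·0.1872 + 1·0.1632 + 3·0.144 + 4·0.1728
 = 0 + 0.468 + 0.7488 + 0.1632 + 0.432 + 0.6912
 = 2.5032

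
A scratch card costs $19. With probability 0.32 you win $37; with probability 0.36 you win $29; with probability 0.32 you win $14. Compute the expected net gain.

E[payout] = 37·0.32 + 29·0.36 + 14·0.32
 = 11.84 + 10.44 + 4.48
 = 26.76
Net = 26.76 - 19 = 7.76

7.76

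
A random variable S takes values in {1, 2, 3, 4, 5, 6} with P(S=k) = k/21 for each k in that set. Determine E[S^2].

E[S^2] = Σ s^2·P(S=s)
 = 1·1/21 + 4·2/21 + 9·1/7 + 16·4/21 + 25·5/21 + 36·2/7
 = 1/21 + 8/21 + 9/7 + 64/21 + 125/21 + 72/7
 = 21

21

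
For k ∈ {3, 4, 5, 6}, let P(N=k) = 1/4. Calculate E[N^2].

21.5

E[N^2] = Σ n^2·P(N=n)
 = 9·1/4 + 16·1/4 + 25·1/4 + 36·1/4
 = 9/4 + 4 + 25/4 + 9
 = 43/2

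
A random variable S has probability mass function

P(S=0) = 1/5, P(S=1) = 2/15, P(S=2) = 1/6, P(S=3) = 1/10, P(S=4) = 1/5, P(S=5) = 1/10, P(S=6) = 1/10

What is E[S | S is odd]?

2.8

P(S is odd) = 2/15 + 1/10 + 1/10 = 1/3.
E[S | S is odd] = [1·2/15 + 3·1/10 + 5·1/10] / (1/3)
 = 14/15 / (1/3)
 = 14/5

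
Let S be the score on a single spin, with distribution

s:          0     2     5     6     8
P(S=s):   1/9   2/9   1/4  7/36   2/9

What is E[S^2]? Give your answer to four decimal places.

E[S^2] = Σ s^2·P(S=s)
 = 0·1/9 + 4·2/9 + 25·1/4 + 36·7/36 + 64·2/9
 = 0 + 8/9 + 25/4 + 7 + 128/9
 = 1021/36

28.3611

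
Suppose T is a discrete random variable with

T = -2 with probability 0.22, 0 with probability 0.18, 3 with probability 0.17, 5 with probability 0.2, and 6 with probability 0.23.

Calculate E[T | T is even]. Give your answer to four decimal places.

P(T is even) = 0.22 + 0.18 + 0.23 = 0.63.
E[T | T is even] = [(-2)·0.22 + 0·0.18 + 6·0.23] / 0.63
 = 0.94 / 0.63
 = 94/63

1.4921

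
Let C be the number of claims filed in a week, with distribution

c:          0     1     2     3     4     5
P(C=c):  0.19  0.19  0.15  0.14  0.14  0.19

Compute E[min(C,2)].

E[min(C,2)] = Σ min(c,2)·P(C=c)
 = 0·0.19 + 1·0.19 + 2·0.15 + 2·0.14 + 2·0.14 + 2·0.19
 = 0 + 0.19 + 0.3 + 0.28 + 0.28 + 0.38
 = 1.43

1.43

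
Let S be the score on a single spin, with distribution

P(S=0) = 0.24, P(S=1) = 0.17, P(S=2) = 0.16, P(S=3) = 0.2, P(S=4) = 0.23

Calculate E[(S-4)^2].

6.21

E[(S-4)^2] = Σ (s-4)^2·P(S=s)
 = 16·0.24 + 9·0.17 + 4·0.16 + 1·0.2 + 0·0.23
 = 3.84 + 1.53 + 0.64 + 0.2 + 0
 = 6.21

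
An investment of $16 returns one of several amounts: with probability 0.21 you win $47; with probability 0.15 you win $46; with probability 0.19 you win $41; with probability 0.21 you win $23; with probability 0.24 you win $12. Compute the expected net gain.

E[payout] = 47·0.21 + 46·0.15 + 41·0.19 + 23·0.21 + 12·0.24
 = 9.87 + 6.9 + 7.79 + 4.83 + 2.88
 = 32.27
Net = 32.27 - 16 = 16.27

16.27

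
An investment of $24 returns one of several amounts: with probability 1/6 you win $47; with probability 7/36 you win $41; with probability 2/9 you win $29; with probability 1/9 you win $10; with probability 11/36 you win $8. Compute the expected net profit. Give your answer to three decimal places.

1.806

E[payout] = 47·1/6 + 41·7/36 + 29·2/9 + 10·1/9 + 8·11/36
 = 47/6 + 287/36 + 58/9 + 10/9 + 22/9
 = 929/36
Net = 929/36 - 24 = 65/36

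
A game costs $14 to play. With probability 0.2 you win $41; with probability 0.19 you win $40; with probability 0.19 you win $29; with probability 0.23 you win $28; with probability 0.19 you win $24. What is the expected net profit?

E[payout] = 41·0.2 + 40·0.19 + 29·0.19 + 28·0.23 + 24·0.19
 = 8.2 + 7.6 + 5.51 + 6.44 + 4.56
 = 32.31
Net = 32.31 - 14 = 18.31

18.31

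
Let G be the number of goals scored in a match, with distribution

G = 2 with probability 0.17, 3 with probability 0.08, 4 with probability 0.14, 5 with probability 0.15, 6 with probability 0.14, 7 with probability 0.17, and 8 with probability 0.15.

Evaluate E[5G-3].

E[5G-3] = Σ (5g-3)·P(G=g)
 = 7·0.17 + 12·0.08 + 17·0.14 + 22·0.15 + 27·0.14 + 32·0.17 + 37·0.15
 = 1.19 + 0.96 + 2.38 + 3.3 + 3.78 + 5.44 + 5.55
 = 22.6

22.6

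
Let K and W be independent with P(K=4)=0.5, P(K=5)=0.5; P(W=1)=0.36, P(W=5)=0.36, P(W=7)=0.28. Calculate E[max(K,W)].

E[max(K,W)] = Σ_k Σ_w max(k,w) · P(K=k)P(W=w)
 = 4·0.18 + 5·0.18 + 7·0.14 + 5·0.18 + 5·0.18 + 7·0.14
 = 0.72 + 0.9 + 0.98 + 0.9 + 0.9 + 0.98
 = 5.38

5.38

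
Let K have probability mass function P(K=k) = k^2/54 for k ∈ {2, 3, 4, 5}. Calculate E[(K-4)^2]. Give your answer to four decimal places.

E[(K-4)^2] = Σ (k-4)^2·P(K=k)
 = 4·2/27 + 1·1/6 + 0·8/27 + 1·25/54
 = 8/27 + 1/6 + 0 + 25/54
 = 25/27

0.9259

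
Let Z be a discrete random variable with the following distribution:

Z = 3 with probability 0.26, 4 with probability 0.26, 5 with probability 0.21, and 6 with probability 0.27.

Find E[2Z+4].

12.98

E[2Z+4] = Σ (2z+4)·P(Z=z)
 = 10·0.26 + 12·0.26 + 14·0.21 + 16·0.27
 = 2.6 + 3.12 + 2.94 + 4.32
 = 12.98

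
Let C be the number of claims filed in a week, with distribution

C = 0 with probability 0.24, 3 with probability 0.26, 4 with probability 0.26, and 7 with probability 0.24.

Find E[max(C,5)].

E[max(C,5)] = Σ max(c,5)·P(C=c)
 = 5·0.24 + 5·0.26 + 5·0.26 + 7·0.24
 = 1.2 + 1.3 + 1.3 + 1.68
 = 5.48

5.48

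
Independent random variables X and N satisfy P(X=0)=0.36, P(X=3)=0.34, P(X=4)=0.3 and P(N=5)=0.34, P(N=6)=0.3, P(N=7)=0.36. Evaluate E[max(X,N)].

E[max(X,N)] = Σ_x Σ_n max(x,n) · P(X=x)P(N=n)
 = 5·0.1224 + 6·0.108 + 7·0.1296 + 5·0.1156 + 6·0.102 + 7·0.1224 + 5·0.102 + 6·0.09 + 7·0.108
 = 0.612 + 0.648 + 0.9072 + 0.578 + 0.612 + 0.8568 + 0.51 + 0.54 + 0.756
 = 6.02

6.02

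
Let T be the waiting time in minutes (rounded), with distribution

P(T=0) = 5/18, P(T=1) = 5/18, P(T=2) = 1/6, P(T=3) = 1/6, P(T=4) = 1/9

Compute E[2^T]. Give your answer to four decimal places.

4.6111

E[2^T] = Σ 2^t·P(T=t)
 = 1·5/18 + 2·5/18 + 4·1/6 + 8·1/6 + 16·1/9
 = 5/18 + 5/9 + 2/3 + 4/3 + 16/9
 = 83/18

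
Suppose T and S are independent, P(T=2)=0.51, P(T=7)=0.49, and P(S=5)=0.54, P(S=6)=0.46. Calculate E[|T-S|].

2.5192

E[|T-S|] = Σ_t Σ_s |t-s| · P(T=t)P(S=s)
 = 3·0.2754 + 4·0.2346 + 2·0.2646 + 1·0.2254
 = 0.8262 + 0.9384 + 0.5292 + 0.2254
 = 2.5192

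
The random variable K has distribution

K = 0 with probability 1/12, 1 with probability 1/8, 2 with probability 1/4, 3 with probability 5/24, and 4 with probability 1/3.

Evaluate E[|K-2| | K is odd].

P(K is odd) = 1/8 + 5/24 = 1/3.
E[|K-2| | K is odd] = [1·1/8 + 1·5/24] / (1/3)
 = 1/3 / (1/3)
 = 1

1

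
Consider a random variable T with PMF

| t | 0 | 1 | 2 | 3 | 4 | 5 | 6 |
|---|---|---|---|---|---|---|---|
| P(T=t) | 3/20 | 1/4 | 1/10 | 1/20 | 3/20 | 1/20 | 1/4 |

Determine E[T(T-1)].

10.8

E[T(T-1)] = Σ t(t-1)·P(T=t)
 = 0·3/20 + 0·1/4 + 2·1/10 + 6·1/20 + 12·3/20 + 20·1/20 + 30·1/4
 = 0 + 0 + 1/5 + 3/10 + 9/5 + 1 + 15/2
 = 54/5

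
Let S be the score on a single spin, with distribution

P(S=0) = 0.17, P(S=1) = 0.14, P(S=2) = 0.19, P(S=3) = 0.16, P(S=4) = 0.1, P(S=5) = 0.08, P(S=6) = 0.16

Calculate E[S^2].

E[S^2] = Σ s^2·P(S=s)
 = 0·0.17 + 1·0.14 + 4·0.19 + 9·0.16 + 16·0.1 + 25·0.08 + 36·0.16
 = 0 + 0.14 + 0.76 + 1.44 + 1.6 + 2 + 5.76
 = 11.7

11.7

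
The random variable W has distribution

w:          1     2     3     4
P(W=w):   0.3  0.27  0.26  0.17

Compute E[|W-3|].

1.04

E[|W-3|] = Σ |w-3|·P(W=w)
 = 2·0.3 + 1·0.27 + 0·0.26 + 1·0.17
 = 0.6 + 0.27 + 0 + 0.17
 = 1.04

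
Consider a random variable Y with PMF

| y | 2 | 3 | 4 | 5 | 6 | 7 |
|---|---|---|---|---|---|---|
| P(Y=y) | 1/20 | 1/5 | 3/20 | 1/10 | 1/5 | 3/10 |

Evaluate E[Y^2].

E[Y^2] = Σ y^2·P(Y=y)
 = 4·1/20 + 9·1/5 + 16·3/20 + 25·1/10 + 36·1/5 + 49·3/10
 = 1/5 + 9/5 + 12/5 + 5/2 + 36/5 + 147/10
 = 144/5

28.8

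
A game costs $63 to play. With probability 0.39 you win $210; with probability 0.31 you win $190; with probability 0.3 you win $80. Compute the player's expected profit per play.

E[payout] = 210·0.39 + 190·0.31 + 80·0.3
 = 81.9 + 58.9 + 24
 = 164.8
Net = 164.8 - 63 = 101.8

101.8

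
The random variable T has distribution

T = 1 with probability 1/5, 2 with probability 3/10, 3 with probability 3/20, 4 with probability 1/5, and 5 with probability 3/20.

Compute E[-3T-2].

-10.4

E[-3T-2] = Σ (-3t-2)·P(T=t)
 = (-5)·1/5 + (-8)·3/10 + (-11)·3/20 + (-14)·1/5 + (-17)·3/20
 = (-1) + (-12/5) + (-33/20) + (-14/5) + (-51/20)
 = -52/5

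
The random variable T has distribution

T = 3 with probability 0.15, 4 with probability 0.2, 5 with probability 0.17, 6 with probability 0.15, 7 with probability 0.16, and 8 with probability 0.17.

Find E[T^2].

E[T^2] = Σ t^2·P(T=t)
 = 9·0.15 + 16·0.2 + 25·0.17 + 36·0.15 + 49·0.16 + 64·0.17
 = 1.35 + 3.2 + 4.25 + 5.4 + 7.84 + 10.88
 = 32.92

32.92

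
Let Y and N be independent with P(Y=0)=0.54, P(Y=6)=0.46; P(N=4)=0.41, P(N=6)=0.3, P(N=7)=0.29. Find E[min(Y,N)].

E[min(Y,N)] = Σ_y Σ_n min(y,n) · P(Y=y)P(N=n)
 = 0·0.2214 + 0·0.162 + 0·0.1566 + 4·0.1886 + 6·0.138 + 6·0.1334
 = 0 + 0 + 0 + 0.7544 + 0.828 + 0.8004
 = 2.3828

2.3828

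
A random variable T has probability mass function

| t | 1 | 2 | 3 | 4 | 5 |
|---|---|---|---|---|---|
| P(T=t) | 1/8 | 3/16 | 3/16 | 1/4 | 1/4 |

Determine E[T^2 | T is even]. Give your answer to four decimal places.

10.8571

P(T is even) = 3/16 + 1/4 = 7/16.
E[T^2 | T is even] = [4·3/16 + 16·1/4] / (7/16)
 = 19/4 / (7/16)
 = 76/7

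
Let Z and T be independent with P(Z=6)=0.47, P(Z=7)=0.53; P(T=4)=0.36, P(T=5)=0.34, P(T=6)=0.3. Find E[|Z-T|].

E[|Z-T|] = Σ_z Σ_t |z-t| · P(Z=z)P(T=t)
 = 2·0.1692 + 1·0.1598 + 0·0.141 + 3·0.1908 + 2·0.1802 + 1·0.159
 = 0.3384 + 0.1598 + 0 + 0.5724 + 0.3604 + 0.159
 = 1.59

1.59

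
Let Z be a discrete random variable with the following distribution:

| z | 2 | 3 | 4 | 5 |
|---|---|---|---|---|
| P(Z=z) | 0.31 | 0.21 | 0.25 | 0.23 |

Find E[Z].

E[Z] = Σ z·P(Z=z)
 = 2·0.31 + 3·0.21 + 4·0.25 + 5·0.23
 = 0.62 + 0.63 + 1 + 1.15
 = 3.4

3.4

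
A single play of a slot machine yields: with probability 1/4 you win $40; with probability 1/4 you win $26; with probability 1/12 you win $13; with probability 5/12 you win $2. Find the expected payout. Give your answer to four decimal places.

18.4167

E[payout] = 40·1/4 + 26·1/4 + 13·1/12 + 2·5/12
 = 10 + 13/2 + 13/12 + 5/6
 = 221/12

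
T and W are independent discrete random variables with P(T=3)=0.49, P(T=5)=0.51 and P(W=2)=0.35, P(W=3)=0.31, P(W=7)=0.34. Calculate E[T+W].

E[T+W] = Σ_t Σ_w (t+w) · P(T=t)P(W=w)
 = 5·0.1715 + 6·0.1519 + 10·0.1666 + 7·0.1785 + 8·0.1581 + 12·0.1734
 = 0.8575 + 0.9114 + 1.666 + 1.2495 + 1.2648 + 2.0808
 = 8.03

8.03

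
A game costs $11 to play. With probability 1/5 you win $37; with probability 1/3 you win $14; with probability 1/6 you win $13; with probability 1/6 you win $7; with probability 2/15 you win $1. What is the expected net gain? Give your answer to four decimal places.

E[payout] = 37·1/5 + 14·1/3 + 13·1/6 + 7·1/6 + 1·2/15
 = 37/5 + 14/3 + 13/6 + 7/6 + 2/15
 = 233/15
Net = 233/15 - 11 = 68/15

4.5333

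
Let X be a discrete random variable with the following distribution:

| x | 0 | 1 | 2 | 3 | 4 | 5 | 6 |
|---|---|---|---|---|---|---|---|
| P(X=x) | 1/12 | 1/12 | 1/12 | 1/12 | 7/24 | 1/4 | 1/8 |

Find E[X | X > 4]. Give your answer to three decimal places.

5.333

P(X > 4) = 1/4 + 1/8 = 3/8.
E[X | X > 4] = [5·1/4 + 6·1/8] / (3/8)
 = 2 / (3/8)
 = 16/3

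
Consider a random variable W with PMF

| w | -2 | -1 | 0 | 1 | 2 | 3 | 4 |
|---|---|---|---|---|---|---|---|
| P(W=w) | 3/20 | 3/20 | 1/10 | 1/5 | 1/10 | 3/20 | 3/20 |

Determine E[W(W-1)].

4.1

E[W(W-1)] = Σ w(w-1)·P(W=w)
 = 6·3/20 + 2·3/20 + 0·1/10 + 0·1/5 + 2·1/10 + 6·3/20 + 12·3/20
 = 9/10 + 3/10 + 0 + 0 + 1/5 + 9/10 + 9/5
 = 41/10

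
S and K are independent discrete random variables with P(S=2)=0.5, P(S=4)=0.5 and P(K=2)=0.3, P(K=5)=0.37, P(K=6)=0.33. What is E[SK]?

13.29

E[SK] = Σ_s Σ_k sk · P(S=s)P(K=k)
 = 4·0.15 + 10·0.185 + 12·0.165 + 8·0.15 + 20·0.185 + 24·0.165
 = 0.6 + 1.85 + 1.98 + 1.2 + 3.7 + 3.96
 = 13.29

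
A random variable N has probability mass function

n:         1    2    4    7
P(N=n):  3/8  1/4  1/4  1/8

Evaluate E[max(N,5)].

5.25

E[max(N,5)] = Σ max(n,5)·P(N=n)
 = 5·3/8 + 5·1/4 + 5·1/4 + 7·1/8
 = 15/8 + 5/4 + 5/4 + 7/8
 = 21/4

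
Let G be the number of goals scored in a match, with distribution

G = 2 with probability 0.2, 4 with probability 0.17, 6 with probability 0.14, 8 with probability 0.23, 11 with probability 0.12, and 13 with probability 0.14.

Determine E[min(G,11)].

E[min(G,11)] = Σ min(g,11)·P(G=g)
 = 2·0.2 + 4·0.17 + 6·0.14 + 8·0.23 + 11·0.12 + 11·0.14
 = 0.4 + 0.68 + 0.84 + 1.84 + 1.32 + 1.54
 = 6.62

6.62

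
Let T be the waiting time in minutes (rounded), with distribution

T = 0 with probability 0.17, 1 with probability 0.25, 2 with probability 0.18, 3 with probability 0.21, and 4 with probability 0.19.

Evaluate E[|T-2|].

E[|T-2|] = Σ |t-2|·P(T=t)
 = 2·0.17 + 1·0.25 + 0·0.18 + 1·0.21 + 2·0.19
 = 0.34 + 0.25 + 0 + 0.21 + 0.38
 = 1.18

1.18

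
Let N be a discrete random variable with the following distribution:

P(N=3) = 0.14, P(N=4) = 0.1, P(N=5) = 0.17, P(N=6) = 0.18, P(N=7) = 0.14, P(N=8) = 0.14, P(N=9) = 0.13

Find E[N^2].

39.94

E[N^2] = Σ n^2·P(N=n)
 = 9·0.14 + 16·0.1 + 25·0.17 + 36·0.18 + 49·0.14 + 64·0.14 + 81·0.13
 = 1.26 + 1.6 + 4.25 + 6.48 + 6.86 + 8.96 + 10.53
 = 39.94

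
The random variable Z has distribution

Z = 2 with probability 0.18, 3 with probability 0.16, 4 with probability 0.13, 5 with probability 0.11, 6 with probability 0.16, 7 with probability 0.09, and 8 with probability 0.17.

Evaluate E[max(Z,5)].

5.85

E[max(Z,5)] = Σ max(z,5)·P(Z=z)
 = 5·0.18 + 5·0.16 + 5·0.13 + 5·0.11 + 6·0.16 + 7·0.09 + 8·0.17
 = 0.9 + 0.8 + 0.65 + 0.55 + 0.96 + 0.63 + 1.36
 = 5.85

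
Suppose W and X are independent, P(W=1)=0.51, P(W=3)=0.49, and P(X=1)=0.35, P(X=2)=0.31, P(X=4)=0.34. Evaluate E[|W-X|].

1.3398

E[|W-X|] = Σ_w Σ_x |w-x| · P(W=w)P(X=x)
 = 0·0.1785 + 1·0.1581 + 3·0.1734 + 2·0.1715 + 1·0.1519 + 1·0.1666
 = 0 + 0.1581 + 0.5202 + 0.343 + 0.1519 + 0.1666
 = 1.3398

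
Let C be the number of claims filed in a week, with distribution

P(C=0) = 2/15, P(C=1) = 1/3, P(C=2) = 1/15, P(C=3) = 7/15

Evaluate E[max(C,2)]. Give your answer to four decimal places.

E[max(C,2)] = Σ max(c,2)·P(C=c)
 = 2·2/15 + 2·1/3 + 2·1/15 + 3·7/15
 = 4/15 + 2/3 + 2/15 + 7/5
 = 37/15

2.4667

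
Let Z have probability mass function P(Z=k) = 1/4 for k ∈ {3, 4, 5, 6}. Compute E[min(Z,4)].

E[min(Z,4)] = Σ min(z,4)·P(Z=z)
 = 3·1/4 + 4·1/4 + 4·1/4 + 4·1/4
 = 3/4 + 1 + 1 + 1
 = 15/4

3.75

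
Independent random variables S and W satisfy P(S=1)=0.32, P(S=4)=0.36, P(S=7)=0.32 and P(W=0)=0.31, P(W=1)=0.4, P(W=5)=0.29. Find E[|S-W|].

3.1012

E[|S-W|] = Σ_s Σ_w |s-w| · P(S=s)P(W=w)
 = 1·0.0992 + 0·0.128 + 4·0.0928 + 4·0.1116 + 3·0.144 + 1·0.1044 + 7·0.0992 + 6·0.128 + 2·0.0928
 = 0.0992 + 0 + 0.3712 + 0.4464 + 0.432 + 0.1044 + 0.6944 + 0.768 + 0.1856
 = 3.1012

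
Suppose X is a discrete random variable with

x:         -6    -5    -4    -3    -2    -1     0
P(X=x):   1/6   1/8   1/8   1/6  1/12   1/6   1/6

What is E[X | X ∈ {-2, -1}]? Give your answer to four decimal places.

-1.3333

P(X ∈ {-2, -1}) = 1/12 + 1/6 = 1/4.
E[X | X ∈ {-2, -1}] = [(-2)·1/12 + (-1)·1/6] / (1/4)
 = -1/3 / (1/4)
 = -4/3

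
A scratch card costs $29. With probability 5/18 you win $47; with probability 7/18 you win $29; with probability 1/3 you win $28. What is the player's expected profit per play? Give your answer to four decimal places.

E[payout] = 47·5/18 + 29·7/18 + 28·1/3
 = 235/18 + 203/18 + 28/3
 = 101/3
Net = 101/3 - 29 = 14/3

4.6667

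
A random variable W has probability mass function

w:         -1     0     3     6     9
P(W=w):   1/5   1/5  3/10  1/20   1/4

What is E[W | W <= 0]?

-0.5

P(W <= 0) = 1/5 + 1/5 = 2/5.
E[W | W <= 0] = [(-1)·1/5 + 0·1/5] / (2/5)
 = -1/5 / (2/5)
 = -1/2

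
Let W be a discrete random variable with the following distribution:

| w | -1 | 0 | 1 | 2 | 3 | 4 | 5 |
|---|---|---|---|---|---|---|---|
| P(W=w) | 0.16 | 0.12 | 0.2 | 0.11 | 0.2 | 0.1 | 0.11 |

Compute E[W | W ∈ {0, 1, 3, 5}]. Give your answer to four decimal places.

2.1429

P(W ∈ {0, 1, 3, 5}) = 0.12 + 0.2 + 0.2 + 0.11 = 0.63.
E[W | W ∈ {0, 1, 3, 5}] = [0·0.12 + 1·0.2 + 3·0.2 + 5·0.11] / 0.63
 = 1.35 / 0.63
 = 15/7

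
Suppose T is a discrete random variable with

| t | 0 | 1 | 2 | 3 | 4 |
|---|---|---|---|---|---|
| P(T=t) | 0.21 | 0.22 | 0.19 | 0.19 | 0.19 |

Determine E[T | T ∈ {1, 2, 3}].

P(T ∈ {1, 2, 3}) = 0.22 + 0.19 + 0.19 = 0.6.
E[T | T ∈ {1, 2, 3}] = [1·0.22 + 2·0.19 + 3·0.19] / 0.6
 = 1.17 / 0.6
 = 39/20

1.95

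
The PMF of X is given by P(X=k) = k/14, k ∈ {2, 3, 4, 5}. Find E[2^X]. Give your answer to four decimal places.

E[2^X] = Σ 2^x·P(X=x)
 = 4·1/7 + 8·3/14 + 16·2/7 + 32·5/14
 = 4/7 + 12/7 + 32/7 + 80/7
 = 128/7

18.2857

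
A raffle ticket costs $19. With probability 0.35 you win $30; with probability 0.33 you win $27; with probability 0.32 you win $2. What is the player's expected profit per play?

1.05

E[payout] = 30·0.35 + 27·0.33 + 2·0.32
 = 10.5 + 8.91 + 0.64
 = 20.05
Net = 20.05 - 19 = 1.05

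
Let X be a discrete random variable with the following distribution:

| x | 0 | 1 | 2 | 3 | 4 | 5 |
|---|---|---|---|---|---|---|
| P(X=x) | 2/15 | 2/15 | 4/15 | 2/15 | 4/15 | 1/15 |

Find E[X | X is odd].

2.6

P(X is odd) = 2/15 + 2/15 + 1/15 = 1/3.
E[X | X is odd] = [1·2/15 + 3·2/15 + 5·1/15] / (1/3)
 = 13/15 / (1/3)
 = 13/5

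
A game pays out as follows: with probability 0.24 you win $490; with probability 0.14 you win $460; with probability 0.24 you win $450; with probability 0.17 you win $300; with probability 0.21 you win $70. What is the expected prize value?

355.7

E[payout] = 490·0.24 + 460·0.14 + 450·0.24 + 300·0.17 + 70·0.21
 = 117.6 + 64.4 + 108 + 51 + 14.7
 = 355.7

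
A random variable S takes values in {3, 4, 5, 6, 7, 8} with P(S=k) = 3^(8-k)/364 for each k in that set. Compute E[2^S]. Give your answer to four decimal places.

14.6154

E[2^S] = Σ 2^s·P(S=s)
 = 8·243/364 + 16·81/364 + 32·27/364 + 64·9/364 + 128·3/364 + 256·1/364
 = 486/91 + 324/91 + 216/91 + 144/91 + 96/91 + 64/91
 = 190/13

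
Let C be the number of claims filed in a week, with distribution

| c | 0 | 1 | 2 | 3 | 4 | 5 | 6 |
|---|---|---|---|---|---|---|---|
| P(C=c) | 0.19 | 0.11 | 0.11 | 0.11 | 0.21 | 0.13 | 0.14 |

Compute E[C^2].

13.19

E[C^2] = Σ c^2·P(C=c)
 = 0·0.19 + 1·0.11 + 4·0.11 + 9·0.11 + 16·0.21 + 25·0.13 + 36·0.14
 = 0 + 0.11 + 0.44 + 0.99 + 3.36 + 3.25 + 5.04
 = 13.19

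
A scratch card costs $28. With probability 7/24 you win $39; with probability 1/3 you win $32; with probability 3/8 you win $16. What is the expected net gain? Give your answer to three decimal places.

0.042

E[payout] = 39·7/24 + 32·1/3 + 16·3/8
 = 91/8 + 32/3 + 6
 = 673/24
Net = 673/24 - 28 = 1/24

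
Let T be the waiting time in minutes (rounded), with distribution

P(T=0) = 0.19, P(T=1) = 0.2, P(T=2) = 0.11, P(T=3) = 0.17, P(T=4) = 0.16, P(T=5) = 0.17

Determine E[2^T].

10.39

E[2^T] = Σ 2^t·P(T=t)
 = 1·0.19 + 2·0.2 + 4·0.11 + 8·0.17 + 16·0.16 + 32·0.17
 = 0.19 + 0.4 + 0.44 + 1.36 + 2.56 + 5.44
 = 10.39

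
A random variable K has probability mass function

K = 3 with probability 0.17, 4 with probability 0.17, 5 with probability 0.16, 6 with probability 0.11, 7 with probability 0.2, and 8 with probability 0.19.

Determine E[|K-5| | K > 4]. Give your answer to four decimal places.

P(K > 4) = 0.16 + 0.11 + 0.2 + 0.19 = 0.66.
E[|K-5| | K > 4] = [0·0.16 + 1·0.11 + 2·0.2 + 3·0.19] / 0.66
 = 1.08 / 0.66
 = 18/11

1.6364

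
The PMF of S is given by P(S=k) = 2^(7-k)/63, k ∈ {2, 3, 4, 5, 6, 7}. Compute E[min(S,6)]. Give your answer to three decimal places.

2.889

E[min(S,6)] = Σ min(s,6)·P(S=s)
 = 2·32/63 + 3·16/63 + 4·8/63 + 5·4/63 + 6·2/63 + 6·1/63
 = 64/63 + 16/21 + 32/63 + 20/63 + 4/21 + 2/21
 = 26/9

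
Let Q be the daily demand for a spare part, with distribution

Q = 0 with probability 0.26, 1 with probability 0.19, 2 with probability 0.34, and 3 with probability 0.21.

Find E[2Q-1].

E[2Q-1] = Σ (2q-1)·P(Q=q)
 = (-1)·0.26 + 1·0.19 + 3·0.34 + 5·0.21
 = (-0.26) + 0.19 + 1.02 + 1.05
 = 2

2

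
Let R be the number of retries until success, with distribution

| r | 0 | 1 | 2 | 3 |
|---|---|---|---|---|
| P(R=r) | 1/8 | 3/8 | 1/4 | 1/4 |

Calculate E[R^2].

E[R^2] = Σ r^2·P(R=r)
 = 0·1/8 + 1·3/8 + 4·1/4 + 9·1/4
 = 0 + 3/8 + 1 + 9/4
 = 29/8

3.625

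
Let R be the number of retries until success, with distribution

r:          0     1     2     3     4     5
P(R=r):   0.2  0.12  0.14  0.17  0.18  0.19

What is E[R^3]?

E[R^3] = Σ r^3·P(R=r)
 = 0·0.2 + 1·0.12 + 8·0.14 + 27·0.17 + 64·0.18 + 125·0.19
 = 0 + 0.12 + 1.12 + 4.59 + 11.52 + 23.75
 = 41.1

41.1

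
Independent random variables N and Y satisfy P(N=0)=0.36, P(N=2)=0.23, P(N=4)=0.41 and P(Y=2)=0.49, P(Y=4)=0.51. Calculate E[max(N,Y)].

E[max(N,Y)] = Σ_n Σ_y max(n,y) · P(N=n)P(Y=y)
 = 2·0.1764 + 4·0.1836 + 2·0.1127 + 4·0.1173 + 4·0.2009 + 4·0.2091
 = 0.3528 + 0.7344 + 0.2254 + 0.4692 + 0.8036 + 0.8364
 = 3.4218

3.4218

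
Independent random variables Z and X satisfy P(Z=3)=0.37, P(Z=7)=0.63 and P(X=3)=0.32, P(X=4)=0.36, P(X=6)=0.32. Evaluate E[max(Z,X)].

E[max(Z,X)] = Σ_z Σ_x max(z,x) · P(Z=z)P(X=x)
 = 3·0.1184 + 4·0.1332 + 6·0.1184 + 7·0.2016 + 7·0.2268 + 7·0.2016
 = 0.3552 + 0.5328 + 0.7104 + 1.4112 + 1.5876 + 1.4112
 = 6.0084

6.0084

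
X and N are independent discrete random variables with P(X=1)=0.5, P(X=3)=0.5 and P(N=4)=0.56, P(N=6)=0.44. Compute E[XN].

E[XN] = Σ_x Σ_n xn · P(X=x)P(N=n)
 = 4·0.28 + 6·0.22 + 12·0.28 + 18·0.22
 = 1.12 + 1.32 + 3.36 + 3.96
 = 9.76

9.76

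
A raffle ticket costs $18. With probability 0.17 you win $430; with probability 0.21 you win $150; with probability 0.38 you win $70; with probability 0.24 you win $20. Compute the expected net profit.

E[payout] = 430·0.17 + 150·0.21 + 70·0.38 + 20·0.24
 = 73.1 + 31.5 + 26.6 + 4.8
 = 136
Net = 136 - 18 = 118

118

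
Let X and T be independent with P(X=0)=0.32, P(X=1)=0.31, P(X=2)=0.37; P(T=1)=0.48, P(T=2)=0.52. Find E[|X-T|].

0.8252

E[|X-T|] = Σ_x Σ_t |x-t| · P(X=x)P(T=t)
 = 1·0.1536 + 2·0.1664 + 0·0.1488 + 1·0.1612 + 1·0.1776 + 0·0.1924
 = 0.1536 + 0.3328 + 0 + 0.1612 + 0.1776 + 0
 = 0.8252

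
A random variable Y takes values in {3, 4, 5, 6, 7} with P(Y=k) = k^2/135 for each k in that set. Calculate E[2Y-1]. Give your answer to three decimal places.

10.481

E[2Y-1] = Σ (2y-1)·P(Y=y)
 = 5·1/15 + 7·16/135 + 9·5/27 + 11·4/15 + 13·49/135
 = 1/3 + 112/135 + 5/3 + 44/15 + 637/135
 = 283/27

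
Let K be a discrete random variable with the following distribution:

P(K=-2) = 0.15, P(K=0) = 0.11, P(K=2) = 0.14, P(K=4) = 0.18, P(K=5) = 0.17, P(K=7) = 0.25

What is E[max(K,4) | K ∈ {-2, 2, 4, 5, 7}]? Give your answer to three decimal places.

P(K ∈ {-2, 2, 4, 5, 7}) = 0.15 + 0.14 + 0.18 + 0.17 + 0.25 = 0.89.
E[max(K,4) | K ∈ {-2, 2, 4, 5, 7}] = [4·0.15 + 4·0.14 + 4·0.18 + 5·0.17 + 7·0.25] / 0.89
 = 4.48 / 0.89
 = 448/89

5.034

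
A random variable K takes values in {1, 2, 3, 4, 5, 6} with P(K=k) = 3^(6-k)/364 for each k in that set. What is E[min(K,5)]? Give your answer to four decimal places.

E[min(K,5)] = Σ min(k,5)·P(K=k)
 = 1·243/364 + 2·81/364 + 3·27/364 + 4·9/364 + 5·3/364 + 5·1/364
 = 243/364 + 81/182 + 81/364 + 9/91 + 15/364 + 5/364
 = 271/182

1.4890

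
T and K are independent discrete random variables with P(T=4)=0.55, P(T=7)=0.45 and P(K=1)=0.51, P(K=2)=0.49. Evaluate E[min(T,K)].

E[min(T,K)] = Σ_t Σ_k min(t,k) · P(T=t)P(K=k)
 = 1·0.2805 + 2·0.2695 + 1·0.2295 + 2·0.2205
 = 0.2805 + 0.539 + 0.2295 + 0.441
 = 1.49

1.49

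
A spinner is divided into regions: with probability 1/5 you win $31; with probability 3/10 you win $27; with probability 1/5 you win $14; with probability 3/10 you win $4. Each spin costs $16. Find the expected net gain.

2.3

E[payout] = 31·1/5 + 27·3/10 + 14·1/5 + 4·3/10
 = 31/5 + 81/10 + 14/5 + 6/5
 = 183/10
Net = 183/10 - 16 = 23/10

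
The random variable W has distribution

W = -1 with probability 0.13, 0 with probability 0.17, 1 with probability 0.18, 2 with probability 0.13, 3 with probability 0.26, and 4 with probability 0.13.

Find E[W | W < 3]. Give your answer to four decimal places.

0.5082

P(W < 3) = 0.13 + 0.17 + 0.18 + 0.13 = 0.61.
E[W | W < 3] = [(-1)·0.13 + 0·0.17 + 1·0.18 + 2·0.13] / 0.61
 = 0.31 / 0.61
 = 31/61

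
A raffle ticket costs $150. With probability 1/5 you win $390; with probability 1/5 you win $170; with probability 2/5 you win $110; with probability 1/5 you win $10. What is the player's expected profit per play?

E[payout] = 390·1/5 + 170·1/5 + 110·2/5 + 10·1/5
 = 78 + 34 + 44 + 2
 = 158
Net = 158 - 150 = 8

8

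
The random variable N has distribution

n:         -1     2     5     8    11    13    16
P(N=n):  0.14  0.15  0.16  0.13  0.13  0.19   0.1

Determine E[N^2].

86.5

E[N^2] = Σ n^2·P(N=n)
 = 1·0.14 + 4·0.15 + 25·0.16 + 64·0.13 + 121·0.13 + 169·0.19 + 256·0.1
 = 0.14 + 0.6 + 4 + 8.32 + 15.73 + 32.11 + 25.6
 = 86.5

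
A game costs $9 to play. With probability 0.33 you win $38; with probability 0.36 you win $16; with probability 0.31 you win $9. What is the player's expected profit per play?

E[payout] = 38·0.33 + 16·0.36 + 9·0.31
 = 12.54 + 5.76 + 2.79
 = 21.09
Net = 21.09 - 9 = 12.09

12.09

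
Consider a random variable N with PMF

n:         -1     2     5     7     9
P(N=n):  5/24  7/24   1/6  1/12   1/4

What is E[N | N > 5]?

8.5

P(N > 5) = 1/12 + 1/4 = 1/3.
E[N | N > 5] = [7·1/12 + 9·1/4] / (1/3)
 = 17/6 / (1/3)
 = 17/2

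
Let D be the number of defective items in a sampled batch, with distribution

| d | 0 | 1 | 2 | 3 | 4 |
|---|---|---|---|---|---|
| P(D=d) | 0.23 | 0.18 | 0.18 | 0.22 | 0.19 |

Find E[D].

E[D] = Σ d·P(D=d)
 = 0·0.23 + 1·0.18 + 2·0.18 + 3·0.22 + 4·0.19
 = 0 + 0.18 + 0.36 + 0.66 + 0.76
 = 1.96

1.96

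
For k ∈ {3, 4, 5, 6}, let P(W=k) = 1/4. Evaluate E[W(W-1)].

E[W(W-1)] = Σ w(w-1)·P(W=w)
 = 6·1/4 + 12·1/4 + 20·1/4 + 30·1/4
 = 3/2 + 3 + 5 + 15/2
 = 17

17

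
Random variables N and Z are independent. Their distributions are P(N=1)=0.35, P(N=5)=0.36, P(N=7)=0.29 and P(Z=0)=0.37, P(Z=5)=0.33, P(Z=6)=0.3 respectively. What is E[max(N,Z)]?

E[max(N,Z)] = Σ_n Σ_z max(n,z) · P(N=n)P(Z=z)
 = 1·0.1295 + 5·0.1155 + 6·0.105 + 5·0.1332 + 5·0.1188 + 6·0.108 + 7·0.1073 + 7·0.0957 + 7·0.087
 = 0.1295 + 0.5775 + 0.63 + 0.666 + 0.594 + 0.648 + 0.7511 + 0.6699 + 0.609
 = 5.275

5.275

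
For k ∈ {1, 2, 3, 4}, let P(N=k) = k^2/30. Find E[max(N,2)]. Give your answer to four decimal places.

E[max(N,2)] = Σ max(n,2)·P(N=n)
 = 2·1/30 + 2·2/15 + 3·3/10 + 4·8/15
 = 1/15 + 4/15 + 9/10 + 32/15
 = 101/30

3.3667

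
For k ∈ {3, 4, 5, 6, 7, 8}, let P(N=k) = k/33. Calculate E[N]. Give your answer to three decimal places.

6.030

E[N] = Σ n·P(N=n)
 = 3·1/11 + 4·4/33 + 5·5/33 + 6·2/11 + 7·7/33 + 8·8/33
 = 3/11 + 16/33 + 25/33 + 12/11 + 49/33 + 64/33
 = 199/33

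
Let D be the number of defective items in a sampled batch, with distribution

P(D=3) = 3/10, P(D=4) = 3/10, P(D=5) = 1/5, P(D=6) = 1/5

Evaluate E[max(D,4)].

4.6

E[max(D,4)] = Σ max(d,4)·P(D=d)
 = 4·3/10 + 4·3/10 + 5·1/5 + 6·1/5
 = 6/5 + 6/5 + 1 + 6/5
 = 23/5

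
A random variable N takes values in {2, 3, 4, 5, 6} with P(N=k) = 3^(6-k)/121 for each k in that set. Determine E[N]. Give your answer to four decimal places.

2.4793

E[N] = Σ n·P(N=n)
 = 2·81/121 + 3·27/121 + 4·9/121 + 5·3/121 + 6·1/121
 = 162/121 + 81/121 + 36/121 + 15/121 + 6/121
 = 300/121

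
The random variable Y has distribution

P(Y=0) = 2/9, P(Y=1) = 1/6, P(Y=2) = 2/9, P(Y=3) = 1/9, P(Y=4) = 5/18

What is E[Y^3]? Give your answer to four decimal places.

E[Y^3] = Σ y^3·P(Y=y)
 = 0·2/9 + 1·1/6 + 8·2/9 + 27·1/9 + 64·5/18
 = 0 + 1/6 + 16/9 + 3 + 160/9
 = 409/18

22.7222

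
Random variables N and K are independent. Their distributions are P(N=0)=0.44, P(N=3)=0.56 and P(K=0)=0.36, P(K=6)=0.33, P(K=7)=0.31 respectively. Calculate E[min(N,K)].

E[min(N,K)] = Σ_n Σ_k min(n,k) · P(N=n)P(K=k)
 = 0·0.1584 + 0·0.1452 + 0·0.1364 + 0·0.2016 + 3·0.1848 + 3·0.1736
 = 0 + 0 + 0 + 0 + 0.5544 + 0.5208
 = 1.0752

1.0752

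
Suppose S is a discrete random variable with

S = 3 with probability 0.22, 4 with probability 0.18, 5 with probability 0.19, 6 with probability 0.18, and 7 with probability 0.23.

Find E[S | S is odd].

P(S is odd) = 0.22 + 0.19 + 0.23 = 0.64.
E[S | S is odd] = [3·0.22 + 5·0.19 + 7·0.23] / 0.64
 = 3.22 / 0.64
 = 161/32

5.03125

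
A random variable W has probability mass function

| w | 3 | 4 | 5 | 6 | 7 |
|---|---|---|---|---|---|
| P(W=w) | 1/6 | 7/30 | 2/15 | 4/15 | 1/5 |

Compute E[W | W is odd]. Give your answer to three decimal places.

5.133

P(W is odd) = 1/6 + 2/15 + 1/5 = 1/2.
E[W | W is odd] = [3·1/6 + 5·2/15 + 7·1/5] / (1/2)
 = 77/30 / (1/2)
 = 77/15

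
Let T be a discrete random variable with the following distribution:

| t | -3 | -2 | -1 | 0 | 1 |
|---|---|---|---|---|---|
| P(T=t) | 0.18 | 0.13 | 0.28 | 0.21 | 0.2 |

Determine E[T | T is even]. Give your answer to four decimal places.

P(T is even) = 0.13 + 0.21 = 0.34.
E[T | T is even] = [(-2)·0.13 + 0·0.21] / 0.34
 = -0.26 / 0.34
 = -13/17

-0.7647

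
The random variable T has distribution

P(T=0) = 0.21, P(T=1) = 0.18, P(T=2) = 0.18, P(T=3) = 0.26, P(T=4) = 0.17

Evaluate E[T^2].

5.96

E[T^2] = Σ t^2·P(T=t)
 = 0·0.21 + 1·0.18 + 4·0.18 + 9·0.26 + 16·0.17
 = 0 + 0.18 + 0.72 + 2.34 + 2.72
 = 5.96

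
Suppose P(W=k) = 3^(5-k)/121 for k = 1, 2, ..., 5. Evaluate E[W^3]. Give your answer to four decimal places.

E[W^3] = Σ w^3·P(W=w)
 = 1·81/121 + 8·27/121 + 27·9/121 + 64·3/121 + 125·1/121
 = 81/121 + 216/121 + 243/121 + 192/121 + 125/121
 = 857/121

7.0826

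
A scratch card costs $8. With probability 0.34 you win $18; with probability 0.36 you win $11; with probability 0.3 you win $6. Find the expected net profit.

3.88

E[payout] = 18·0.34 + 11·0.36 + 6·0.3
 = 6.12 + 3.96 + 1.8
 = 11.88
Net = 11.88 - 8 = 3.88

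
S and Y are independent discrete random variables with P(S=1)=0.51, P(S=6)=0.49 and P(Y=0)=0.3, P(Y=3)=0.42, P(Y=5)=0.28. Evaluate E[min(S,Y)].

E[min(S,Y)] = Σ_s Σ_y min(s,y) · P(S=s)P(Y=y)
 = 0·0.153 + 1·0.2142 + 1·0.1428 + 0·0.147 + 3·0.2058 + 5·0.1372
 = 0 + 0.2142 + 0.1428 + 0 + 0.6174 + 0.686
 = 1.6604

1.6604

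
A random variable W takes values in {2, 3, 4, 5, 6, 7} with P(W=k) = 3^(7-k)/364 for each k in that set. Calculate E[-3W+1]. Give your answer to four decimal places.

E[-3W+1] = Σ (-3w+1)·P(W=w)
 = (-5)·243/364 + (-8)·81/364 + (-11)·27/364 + (-14)·9/364 + (-17)·3/364 + (-20)·1/364
 = (-1215/364) + (-162/91) + (-297/364) + (-9/26) + (-51/364) + (-5/91)
 = -2357/364

-6.4753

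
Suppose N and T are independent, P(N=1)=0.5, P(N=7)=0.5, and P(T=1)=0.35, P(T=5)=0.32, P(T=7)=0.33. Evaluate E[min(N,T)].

E[min(N,T)] = Σ_n Σ_t min(n,t) · P(N=n)P(T=t)
 = 1·0.175 + 1·0.16 + 1·0.165 + 1·0.175 + 5·0.16 + 7·0.165
 = 0.175 + 0.16 + 0.165 + 0.175 + 0.8 + 1.155
 = 2.63

2.63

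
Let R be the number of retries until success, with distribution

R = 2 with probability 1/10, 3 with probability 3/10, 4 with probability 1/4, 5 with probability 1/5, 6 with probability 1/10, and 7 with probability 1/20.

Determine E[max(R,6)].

6.05

E[max(R,6)] = Σ max(r,6)·P(R=r)
 = 6·1/10 + 6·3/10 + 6·1/4 + 6·1/5 + 6·1/10 + 7·1/20
 = 3/5 + 9/5 + 3/2 + 6/5 + 3/5 + 7/20
 = 121/20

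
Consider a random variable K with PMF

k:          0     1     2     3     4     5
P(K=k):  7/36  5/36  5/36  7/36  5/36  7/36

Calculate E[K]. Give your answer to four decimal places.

E[K] = Σ k·P(K=k)
 = 0·7/36 + 1·5/36 + 2·5/36 + 3·7/36 + 4·5/36 + 5·7/36
 = 0 + 5/36 + 5/18 + 7/12 + 5/9 + 35/36
 = 91/36

2.5278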